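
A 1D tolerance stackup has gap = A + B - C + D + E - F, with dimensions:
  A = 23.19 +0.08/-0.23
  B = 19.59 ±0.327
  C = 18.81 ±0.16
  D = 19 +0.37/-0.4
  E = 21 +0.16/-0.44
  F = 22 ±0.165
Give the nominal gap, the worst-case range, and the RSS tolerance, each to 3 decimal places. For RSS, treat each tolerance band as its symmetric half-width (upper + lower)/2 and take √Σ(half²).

Stack each dimension's contribution:
  +A: nom +23.190 → Σnom=23.190; wc +0.080/-0.230 → slack +0.080/-0.230; half-tol=0.155, Σhalf²=0.024025
  +B: nom +19.590 → Σnom=42.780; wc +0.327/-0.327 → slack +0.407/-0.557; half-tol=0.327, Σhalf²=0.130954
  -C: nom -18.810 → Σnom=23.970; wc +0.160/-0.160 → slack +0.567/-0.717; half-tol=0.160, Σhalf²=0.156554
  +D: nom +19.000 → Σnom=42.970; wc +0.370/-0.400 → slack +0.937/-1.117; half-tol=0.385, Σhalf²=0.304779
  +E: nom +21.000 → Σnom=63.970; wc +0.160/-0.440 → slack +1.097/-1.557; half-tol=0.300, Σhalf²=0.394779
  -F: nom -22.000 → Σnom=41.970; wc +0.165/-0.165 → slack +1.262/-1.722; half-tol=0.165, Σhalf²=0.422004
Nominal = 41.970. Worst-case = [41.970 - 1.722, 41.970 + 1.262] = [40.248, 43.232]. RSS = √0.422004 = 0.650.

nominal=41.970 wc=[40.248,43.232] rss=0.650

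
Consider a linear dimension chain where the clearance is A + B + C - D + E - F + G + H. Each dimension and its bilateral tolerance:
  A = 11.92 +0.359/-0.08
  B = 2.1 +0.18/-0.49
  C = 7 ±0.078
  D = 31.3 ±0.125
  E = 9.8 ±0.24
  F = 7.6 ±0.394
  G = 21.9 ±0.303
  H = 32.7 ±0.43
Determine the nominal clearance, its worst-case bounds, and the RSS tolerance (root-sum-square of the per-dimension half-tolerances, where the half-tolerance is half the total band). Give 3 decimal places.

Stack each dimension's contribution:
  +A: nom +11.920 → Σnom=11.920; wc +0.359/-0.080 → slack +0.359/-0.080; half-tol=0.220, Σhalf²=0.048180
  +B: nom +2.100 → Σnom=14.020; wc +0.180/-0.490 → slack +0.539/-0.570; half-tol=0.335, Σhalf²=0.160405
  +C: nom +7.000 → Σnom=21.020; wc +0.078/-0.078 → slack +0.617/-0.648; half-tol=0.078, Σhalf²=0.166489
  -D: nom -31.300 → Σnom=-10.280; wc +0.125/-0.125 → slack +0.742/-0.773; half-tol=0.125, Σhalf²=0.182114
  +E: nom +9.800 → Σnom=-0.480; wc +0.240/-0.240 → slack +0.982/-1.013; half-tol=0.240, Σhalf²=0.239714
  -F: nom -7.600 → Σnom=-8.080; wc +0.394/-0.394 → slack +1.376/-1.407; half-tol=0.394, Σhalf²=0.394950
  +G: nom +21.900 → Σnom=13.820; wc +0.303/-0.303 → slack +1.679/-1.710; half-tol=0.303, Σhalf²=0.486759
  +H: nom +32.700 → Σnom=46.520; wc +0.430/-0.430 → slack +2.109/-2.140; half-tol=0.430, Σhalf²=0.671659
Nominal = 46.520. Worst-case = [46.520 - 2.140, 46.520 + 2.109] = [44.380, 48.629]. RSS = √0.671659 = 0.820.

nominal=46.520 wc=[44.380,48.629] rss=0.820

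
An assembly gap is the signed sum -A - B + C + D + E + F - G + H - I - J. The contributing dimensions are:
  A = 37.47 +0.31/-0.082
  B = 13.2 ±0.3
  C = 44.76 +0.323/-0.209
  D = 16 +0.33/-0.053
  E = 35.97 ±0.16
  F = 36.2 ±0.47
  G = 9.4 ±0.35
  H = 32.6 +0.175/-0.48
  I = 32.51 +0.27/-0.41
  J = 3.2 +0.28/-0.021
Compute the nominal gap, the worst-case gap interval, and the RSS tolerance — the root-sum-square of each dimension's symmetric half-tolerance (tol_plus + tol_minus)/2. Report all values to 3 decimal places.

Stack each dimension's contribution:
  -A: nom -37.470 → Σnom=-37.470; wc +0.082/-0.310 → slack +0.082/-0.310; half-tol=0.196, Σhalf²=0.038416
  -B: nom -13.200 → Σnom=-50.670; wc +0.300/-0.300 → slack +0.382/-0.610; half-tol=0.300, Σhalf²=0.128416
  +C: nom +44.760 → Σnom=-5.910; wc +0.323/-0.209 → slack +0.705/-0.819; half-tol=0.266, Σhalf²=0.199172
  +D: nom +16.000 → Σnom=10.090; wc +0.330/-0.053 → slack +1.035/-0.872; half-tol=0.192, Σhalf²=0.235844
  +E: nom +35.970 → Σnom=46.060; wc +0.160/-0.160 → slack +1.195/-1.032; half-tol=0.160, Σhalf²=0.261444
  +F: nom +36.200 → Σnom=82.260; wc +0.470/-0.470 → slack +1.665/-1.502; half-tol=0.470, Σhalf²=0.482344
  -G: nom -9.400 → Σnom=72.860; wc +0.350/-0.350 → slack +2.015/-1.852; half-tol=0.350, Σhalf²=0.604844
  +H: nom +32.600 → Σnom=105.460; wc +0.175/-0.480 → slack +2.190/-2.332; half-tol=0.328, Σhalf²=0.712101
  -I: nom -32.510 → Σnom=72.950; wc +0.410/-0.270 → slack +2.600/-2.602; half-tol=0.340, Σhalf²=0.827700
  -J: nom -3.200 → Σnom=69.750; wc +0.021/-0.280 → slack +2.621/-2.882; half-tol=0.151, Σhalf²=0.850351
Nominal = 69.750. Worst-case = [69.750 - 2.882, 69.750 + 2.621] = [66.868, 72.371]. RSS = √0.850351 = 0.922.

nominal=69.750 wc=[66.868,72.371] rss=0.922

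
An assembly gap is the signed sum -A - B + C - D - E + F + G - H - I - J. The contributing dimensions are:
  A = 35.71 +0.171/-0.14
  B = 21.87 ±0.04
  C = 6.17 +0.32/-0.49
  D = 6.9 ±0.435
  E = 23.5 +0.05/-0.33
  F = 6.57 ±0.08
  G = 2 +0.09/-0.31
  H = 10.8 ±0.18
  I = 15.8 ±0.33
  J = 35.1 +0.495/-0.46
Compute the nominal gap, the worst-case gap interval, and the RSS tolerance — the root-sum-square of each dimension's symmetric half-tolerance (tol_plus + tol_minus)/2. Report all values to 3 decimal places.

nominal=-134.940 wc=[-137.521,-132.535] rss=0.912

Stack each dimension's contribution:
  -A: nom -35.710 → Σnom=-35.710; wc +0.140/-0.171 → slack +0.140/-0.171; half-tol=0.156, Σhalf²=0.024180
  -B: nom -21.870 → Σnom=-57.580; wc +0.040/-0.040 → slack +0.180/-0.211; half-tol=0.040, Σhalf²=0.025780
  +C: nom +6.170 → Σnom=-51.410; wc +0.320/-0.490 → slack +0.500/-0.701; half-tol=0.405, Σhalf²=0.189805
  -D: nom -6.900 → Σnom=-58.310; wc +0.435/-0.435 → slack +0.935/-1.136; half-tol=0.435, Σhalf²=0.379030
  -E: nom -23.500 → Σnom=-81.810; wc +0.330/-0.050 → slack +1.265/-1.186; half-tol=0.190, Σhalf²=0.415130
  +F: nom +6.570 → Σnom=-75.240; wc +0.080/-0.080 → slack +1.345/-1.266; half-tol=0.080, Σhalf²=0.421530
  +G: nom +2.000 → Σnom=-73.240; wc +0.090/-0.310 → slack +1.435/-1.576; half-tol=0.200, Σhalf²=0.461530
  -H: nom -10.800 → Σnom=-84.040; wc +0.180/-0.180 → slack +1.615/-1.756; half-tol=0.180, Σhalf²=0.493930
  -I: nom -15.800 → Σnom=-99.840; wc +0.330/-0.330 → slack +1.945/-2.086; half-tol=0.330, Σhalf²=0.602830
  -J: nom -35.100 → Σnom=-134.940; wc +0.460/-0.495 → slack +2.405/-2.581; half-tol=0.478, Σhalf²=0.830836
Nominal = -134.940. Worst-case = [-134.940 - 2.581, -134.940 + 2.405] = [-137.521, -132.535]. RSS = √0.830836 = 0.912.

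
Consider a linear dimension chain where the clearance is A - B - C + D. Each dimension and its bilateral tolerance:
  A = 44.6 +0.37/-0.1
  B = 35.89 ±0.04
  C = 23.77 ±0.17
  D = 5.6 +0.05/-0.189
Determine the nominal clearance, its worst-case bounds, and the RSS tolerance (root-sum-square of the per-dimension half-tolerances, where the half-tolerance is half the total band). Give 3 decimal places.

nominal=-9.460 wc=[-9.959,-8.830] rss=0.316

Stack each dimension's contribution:
  +A: nom +44.600 → Σnom=44.600; wc +0.370/-0.100 → slack +0.370/-0.100; half-tol=0.235, Σhalf²=0.055225
  -B: nom -35.890 → Σnom=8.710; wc +0.040/-0.040 → slack +0.410/-0.140; half-tol=0.040, Σhalf²=0.056825
  -C: nom -23.770 → Σnom=-15.060; wc +0.170/-0.170 → slack +0.580/-0.310; half-tol=0.170, Σhalf²=0.085725
  +D: nom +5.600 → Σnom=-9.460; wc +0.050/-0.189 → slack +0.630/-0.499; half-tol=0.119, Σhalf²=0.100005
Nominal = -9.460. Worst-case = [-9.460 - 0.499, -9.460 + 0.630] = [-9.959, -8.830]. RSS = √0.100005 = 0.316.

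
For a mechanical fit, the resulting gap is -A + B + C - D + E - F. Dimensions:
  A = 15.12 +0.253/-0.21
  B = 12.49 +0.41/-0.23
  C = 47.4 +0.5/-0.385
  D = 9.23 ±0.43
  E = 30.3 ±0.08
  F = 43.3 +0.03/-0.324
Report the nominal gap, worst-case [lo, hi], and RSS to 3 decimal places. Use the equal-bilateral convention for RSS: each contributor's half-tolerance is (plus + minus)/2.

Stack each dimension's contribution:
  -A: nom -15.120 → Σnom=-15.120; wc +0.210/-0.253 → slack +0.210/-0.253; half-tol=0.231, Σhalf²=0.053592
  +B: nom +12.490 → Σnom=-2.630; wc +0.410/-0.230 → slack +0.620/-0.483; half-tol=0.320, Σhalf²=0.155992
  +C: nom +47.400 → Σnom=44.770; wc +0.500/-0.385 → slack +1.120/-0.868; half-tol=0.443, Σhalf²=0.351799
  -D: nom -9.230 → Σnom=35.540; wc +0.430/-0.430 → slack +1.550/-1.298; half-tol=0.430, Σhalf²=0.536698
  +E: nom +30.300 → Σnom=65.840; wc +0.080/-0.080 → slack +1.630/-1.378; half-tol=0.080, Σhalf²=0.543098
  -F: nom -43.300 → Σnom=22.540; wc +0.324/-0.030 → slack +1.954/-1.408; half-tol=0.177, Σhalf²=0.574427
Nominal = 22.540. Worst-case = [22.540 - 1.408, 22.540 + 1.954] = [21.132, 24.494]. RSS = √0.574427 = 0.758.

nominal=22.540 wc=[21.132,24.494] rss=0.758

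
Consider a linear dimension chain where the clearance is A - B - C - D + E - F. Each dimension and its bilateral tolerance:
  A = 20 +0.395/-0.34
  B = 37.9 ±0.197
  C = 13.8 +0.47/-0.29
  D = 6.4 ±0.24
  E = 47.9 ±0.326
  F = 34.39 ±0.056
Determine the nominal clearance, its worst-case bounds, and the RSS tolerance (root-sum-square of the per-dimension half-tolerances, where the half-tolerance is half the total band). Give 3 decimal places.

nominal=-24.590 wc=[-26.219,-23.086] rss=0.697

Stack each dimension's contribution:
  +A: nom +20.000 → Σnom=20.000; wc +0.395/-0.340 → slack +0.395/-0.340; half-tol=0.368, Σhalf²=0.135056
  -B: nom -37.900 → Σnom=-17.900; wc +0.197/-0.197 → slack +0.592/-0.537; half-tol=0.197, Σhalf²=0.173865
  -C: nom -13.800 → Σnom=-31.700; wc +0.290/-0.470 → slack +0.882/-1.007; half-tol=0.380, Σhalf²=0.318265
  -D: nom -6.400 → Σnom=-38.100; wc +0.240/-0.240 → slack +1.122/-1.247; half-tol=0.240, Σhalf²=0.375865
  +E: nom +47.900 → Σnom=9.800; wc +0.326/-0.326 → slack +1.448/-1.573; half-tol=0.326, Σhalf²=0.482141
  -F: nom -34.390 → Σnom=-24.590; wc +0.056/-0.056 → slack +1.504/-1.629; half-tol=0.056, Σhalf²=0.485277
Nominal = -24.590. Worst-case = [-24.590 - 1.629, -24.590 + 1.504] = [-26.219, -23.086]. RSS = √0.485277 = 0.697.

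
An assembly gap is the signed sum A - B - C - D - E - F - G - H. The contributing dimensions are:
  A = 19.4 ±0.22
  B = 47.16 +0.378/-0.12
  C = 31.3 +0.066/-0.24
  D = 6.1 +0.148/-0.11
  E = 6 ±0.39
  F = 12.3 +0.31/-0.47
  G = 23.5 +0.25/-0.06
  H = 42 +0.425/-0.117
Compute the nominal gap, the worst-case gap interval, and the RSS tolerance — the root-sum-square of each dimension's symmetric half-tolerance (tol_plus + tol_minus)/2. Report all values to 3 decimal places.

nominal=-148.960 wc=[-151.147,-147.233] rss=0.743

Stack each dimension's contribution:
  +A: nom +19.400 → Σnom=19.400; wc +0.220/-0.220 → slack +0.220/-0.220; half-tol=0.220, Σhalf²=0.048400
  -B: nom -47.160 → Σnom=-27.760; wc +0.120/-0.378 → slack +0.340/-0.598; half-tol=0.249, Σhalf²=0.110401
  -C: nom -31.300 → Σnom=-59.060; wc +0.240/-0.066 → slack +0.580/-0.664; half-tol=0.153, Σhalf²=0.133810
  -D: nom -6.100 → Σnom=-65.160; wc +0.110/-0.148 → slack +0.690/-0.812; half-tol=0.129, Σhalf²=0.150451
  -E: nom -6.000 → Σnom=-71.160; wc +0.390/-0.390 → slack +1.080/-1.202; half-tol=0.390, Σhalf²=0.302551
  -F: nom -12.300 → Σnom=-83.460; wc +0.470/-0.310 → slack +1.550/-1.512; half-tol=0.390, Σhalf²=0.454651
  -G: nom -23.500 → Σnom=-106.960; wc +0.060/-0.250 → slack +1.610/-1.762; half-tol=0.155, Σhalf²=0.478676
  -H: nom -42.000 → Σnom=-148.960; wc +0.117/-0.425 → slack +1.727/-2.187; half-tol=0.271, Σhalf²=0.552117
Nominal = -148.960. Worst-case = [-148.960 - 2.187, -148.960 + 1.727] = [-151.147, -147.233]. RSS = √0.552117 = 0.743.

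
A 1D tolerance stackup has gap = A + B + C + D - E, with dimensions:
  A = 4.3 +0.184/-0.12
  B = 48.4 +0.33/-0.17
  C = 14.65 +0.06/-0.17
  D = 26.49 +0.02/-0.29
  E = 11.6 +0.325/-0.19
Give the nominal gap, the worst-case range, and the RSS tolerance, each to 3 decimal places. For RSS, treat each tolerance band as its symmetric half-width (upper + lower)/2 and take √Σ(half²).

Stack each dimension's contribution:
  +A: nom +4.300 → Σnom=4.300; wc +0.184/-0.120 → slack +0.184/-0.120; half-tol=0.152, Σhalf²=0.023104
  +B: nom +48.400 → Σnom=52.700; wc +0.330/-0.170 → slack +0.514/-0.290; half-tol=0.250, Σhalf²=0.085604
  +C: nom +14.650 → Σnom=67.350; wc +0.060/-0.170 → slack +0.574/-0.460; half-tol=0.115, Σhalf²=0.098829
  +D: nom +26.490 → Σnom=93.840; wc +0.020/-0.290 → slack +0.594/-0.750; half-tol=0.155, Σhalf²=0.122854
  -E: nom -11.600 → Σnom=82.240; wc +0.190/-0.325 → slack +0.784/-1.075; half-tol=0.258, Σhalf²=0.189160
Nominal = 82.240. Worst-case = [82.240 - 1.075, 82.240 + 0.784] = [81.165, 83.024]. RSS = √0.189160 = 0.435.

nominal=82.240 wc=[81.165,83.024] rss=0.435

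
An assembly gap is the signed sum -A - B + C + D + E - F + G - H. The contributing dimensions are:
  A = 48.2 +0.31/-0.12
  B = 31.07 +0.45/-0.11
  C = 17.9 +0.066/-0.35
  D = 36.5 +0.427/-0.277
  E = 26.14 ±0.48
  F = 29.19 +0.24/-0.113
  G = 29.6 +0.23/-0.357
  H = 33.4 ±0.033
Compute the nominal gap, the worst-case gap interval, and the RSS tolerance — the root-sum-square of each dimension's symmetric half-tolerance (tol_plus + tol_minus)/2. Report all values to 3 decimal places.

Stack each dimension's contribution:
  -A: nom -48.200 → Σnom=-48.200; wc +0.120/-0.310 → slack +0.120/-0.310; half-tol=0.215, Σhalf²=0.046225
  -B: nom -31.070 → Σnom=-79.270; wc +0.110/-0.450 → slack +0.230/-0.760; half-tol=0.280, Σhalf²=0.124625
  +C: nom +17.900 → Σnom=-61.370; wc +0.066/-0.350 → slack +0.296/-1.110; half-tol=0.208, Σhalf²=0.167889
  +D: nom +36.500 → Σnom=-24.870; wc +0.427/-0.277 → slack +0.723/-1.387; half-tol=0.352, Σhalf²=0.291793
  +E: nom +26.140 → Σnom=1.270; wc +0.480/-0.480 → slack +1.203/-1.867; half-tol=0.480, Σhalf²=0.522193
  -F: nom -29.190 → Σnom=-27.920; wc +0.113/-0.240 → slack +1.316/-2.107; half-tol=0.176, Σhalf²=0.553345
  +G: nom +29.600 → Σnom=1.680; wc +0.230/-0.357 → slack +1.546/-2.464; half-tol=0.293, Σhalf²=0.639487
  -H: nom -33.400 → Σnom=-31.720; wc +0.033/-0.033 → slack +1.579/-2.497; half-tol=0.033, Σhalf²=0.640576
Nominal = -31.720. Worst-case = [-31.720 - 2.497, -31.720 + 1.579] = [-34.217, -30.141]. RSS = √0.640576 = 0.800.

nominal=-31.720 wc=[-34.217,-30.141] rss=0.800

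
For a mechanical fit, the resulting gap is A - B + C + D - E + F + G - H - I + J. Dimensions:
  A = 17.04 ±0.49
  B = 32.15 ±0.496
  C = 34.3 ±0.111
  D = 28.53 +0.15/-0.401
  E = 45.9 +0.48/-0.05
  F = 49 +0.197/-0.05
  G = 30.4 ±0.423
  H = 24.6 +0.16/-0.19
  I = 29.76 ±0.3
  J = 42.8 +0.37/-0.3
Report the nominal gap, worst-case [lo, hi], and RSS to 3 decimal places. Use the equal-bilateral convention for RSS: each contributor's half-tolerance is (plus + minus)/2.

Stack each dimension's contribution:
  +A: nom +17.040 → Σnom=17.040; wc +0.490/-0.490 → slack +0.490/-0.490; half-tol=0.490, Σhalf²=0.240100
  -B: nom -32.150 → Σnom=-15.110; wc +0.496/-0.496 → slack +0.986/-0.986; half-tol=0.496, Σhalf²=0.486116
  +C: nom +34.300 → Σnom=19.190; wc +0.111/-0.111 → slack +1.097/-1.097; half-tol=0.111, Σhalf²=0.498437
  +D: nom +28.530 → Σnom=47.720; wc +0.150/-0.401 → slack +1.247/-1.498; half-tol=0.276, Σhalf²=0.574337
  -E: nom -45.900 → Σnom=1.820; wc +0.050/-0.480 → slack +1.297/-1.978; half-tol=0.265, Σhalf²=0.644562
  +F: nom +49.000 → Σnom=50.820; wc +0.197/-0.050 → slack +1.494/-2.028; half-tol=0.123, Σhalf²=0.659814
  +G: nom +30.400 → Σnom=81.220; wc +0.423/-0.423 → slack +1.917/-2.451; half-tol=0.423, Σhalf²=0.838743
  -H: nom -24.600 → Σnom=56.620; wc +0.190/-0.160 → slack +2.107/-2.611; half-tol=0.175, Σhalf²=0.869368
  -I: nom -29.760 → Σnom=26.860; wc +0.300/-0.300 → slack +2.407/-2.911; half-tol=0.300, Σhalf²=0.959368
  +J: nom +42.800 → Σnom=69.660; wc +0.370/-0.300 → slack +2.777/-3.211; half-tol=0.335, Σhalf²=1.071593
Nominal = 69.660. Worst-case = [69.660 - 3.211, 69.660 + 2.777] = [66.449, 72.437]. RSS = √1.071593 = 1.035.

nominal=69.660 wc=[66.449,72.437] rss=1.035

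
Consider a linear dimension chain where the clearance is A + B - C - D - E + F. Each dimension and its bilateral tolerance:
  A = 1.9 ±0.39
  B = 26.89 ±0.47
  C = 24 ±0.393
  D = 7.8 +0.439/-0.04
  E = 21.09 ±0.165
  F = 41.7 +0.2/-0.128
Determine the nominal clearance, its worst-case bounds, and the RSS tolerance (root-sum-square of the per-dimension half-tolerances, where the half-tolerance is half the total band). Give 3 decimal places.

nominal=17.600 wc=[15.615,19.258] rss=0.799

Stack each dimension's contribution:
  +A: nom +1.900 → Σnom=1.900; wc +0.390/-0.390 → slack +0.390/-0.390; half-tol=0.390, Σhalf²=0.152100
  +B: nom +26.890 → Σnom=28.790; wc +0.470/-0.470 → slack +0.860/-0.860; half-tol=0.470, Σhalf²=0.373000
  -C: nom -24.000 → Σnom=4.790; wc +0.393/-0.393 → slack +1.253/-1.253; half-tol=0.393, Σhalf²=0.527449
  -D: nom -7.800 → Σnom=-3.010; wc +0.040/-0.439 → slack +1.293/-1.692; half-tol=0.239, Σhalf²=0.584809
  -E: nom -21.090 → Σnom=-24.100; wc +0.165/-0.165 → slack +1.458/-1.857; half-tol=0.165, Σhalf²=0.612034
  +F: nom +41.700 → Σnom=17.600; wc +0.200/-0.128 → slack +1.658/-1.985; half-tol=0.164, Σhalf²=0.638930
Nominal = 17.600. Worst-case = [17.600 - 1.985, 17.600 + 1.658] = [15.615, 19.258]. RSS = √0.638930 = 0.799.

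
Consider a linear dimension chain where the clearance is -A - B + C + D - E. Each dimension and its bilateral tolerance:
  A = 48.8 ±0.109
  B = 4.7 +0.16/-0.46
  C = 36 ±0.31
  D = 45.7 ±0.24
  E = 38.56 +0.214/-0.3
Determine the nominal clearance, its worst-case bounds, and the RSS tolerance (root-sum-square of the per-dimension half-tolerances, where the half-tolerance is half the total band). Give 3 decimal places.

nominal=-10.360 wc=[-11.393,-8.941] rss=0.572

Stack each dimension's contribution:
  -A: nom -48.800 → Σnom=-48.800; wc +0.109/-0.109 → slack +0.109/-0.109; half-tol=0.109, Σhalf²=0.011881
  -B: nom -4.700 → Σnom=-53.500; wc +0.460/-0.160 → slack +0.569/-0.269; half-tol=0.310, Σhalf²=0.107981
  +C: nom +36.000 → Σnom=-17.500; wc +0.310/-0.310 → slack +0.879/-0.579; half-tol=0.310, Σhalf²=0.204081
  +D: nom +45.700 → Σnom=28.200; wc +0.240/-0.240 → slack +1.119/-0.819; half-tol=0.240, Σhalf²=0.261681
  -E: nom -38.560 → Σnom=-10.360; wc +0.300/-0.214 → slack +1.419/-1.033; half-tol=0.257, Σhalf²=0.327730
Nominal = -10.360. Worst-case = [-10.360 - 1.033, -10.360 + 1.419] = [-11.393, -8.941]. RSS = √0.327730 = 0.572.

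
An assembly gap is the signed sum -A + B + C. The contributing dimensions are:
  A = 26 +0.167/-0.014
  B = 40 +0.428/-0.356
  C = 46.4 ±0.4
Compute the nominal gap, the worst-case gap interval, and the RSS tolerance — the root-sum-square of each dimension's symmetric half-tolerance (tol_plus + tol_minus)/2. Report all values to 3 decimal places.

nominal=60.400 wc=[59.477,61.242] rss=0.567

Stack each dimension's contribution:
  -A: nom -26.000 → Σnom=-26.000; wc +0.014/-0.167 → slack +0.014/-0.167; half-tol=0.091, Σhalf²=0.008190
  +B: nom +40.000 → Σnom=14.000; wc +0.428/-0.356 → slack +0.442/-0.523; half-tol=0.392, Σhalf²=0.161854
  +C: nom +46.400 → Σnom=60.400; wc +0.400/-0.400 → slack +0.842/-0.923; half-tol=0.400, Σhalf²=0.321854
Nominal = 60.400. Worst-case = [60.400 - 0.923, 60.400 + 0.842] = [59.477, 61.242]. RSS = √0.321854 = 0.567.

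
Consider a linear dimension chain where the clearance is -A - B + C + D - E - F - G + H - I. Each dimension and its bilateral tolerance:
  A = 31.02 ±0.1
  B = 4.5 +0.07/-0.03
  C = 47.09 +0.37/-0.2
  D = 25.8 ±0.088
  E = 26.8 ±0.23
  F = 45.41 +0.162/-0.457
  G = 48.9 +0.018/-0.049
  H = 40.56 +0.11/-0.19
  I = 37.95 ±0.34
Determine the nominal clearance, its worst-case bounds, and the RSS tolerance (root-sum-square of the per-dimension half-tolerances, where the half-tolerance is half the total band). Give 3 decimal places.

nominal=-81.130 wc=[-82.528,-79.356] rss=0.624

Stack each dimension's contribution:
  -A: nom -31.020 → Σnom=-31.020; wc +0.100/-0.100 → slack +0.100/-0.100; half-tol=0.100, Σhalf²=0.010000
  -B: nom -4.500 → Σnom=-35.520; wc +0.030/-0.070 → slack +0.130/-0.170; half-tol=0.050, Σhalf²=0.012500
  +C: nom +47.090 → Σnom=11.570; wc +0.370/-0.200 → slack +0.500/-0.370; half-tol=0.285, Σhalf²=0.093725
  +D: nom +25.800 → Σnom=37.370; wc +0.088/-0.088 → slack +0.588/-0.458; half-tol=0.088, Σhalf²=0.101469
  -E: nom -26.800 → Σnom=10.570; wc +0.230/-0.230 → slack +0.818/-0.688; half-tol=0.230, Σhalf²=0.154369
  -F: nom -45.410 → Σnom=-34.840; wc +0.457/-0.162 → slack +1.275/-0.850; half-tol=0.309, Σhalf²=0.250159
  -G: nom -48.900 → Σnom=-83.740; wc +0.049/-0.018 → slack +1.324/-0.868; half-tol=0.034, Σhalf²=0.251282
  +H: nom +40.560 → Σnom=-43.180; wc +0.110/-0.190 → slack +1.434/-1.058; half-tol=0.150, Σhalf²=0.273782
  -I: nom -37.950 → Σnom=-81.130; wc +0.340/-0.340 → slack +1.774/-1.398; half-tol=0.340, Σhalf²=0.389382
Nominal = -81.130. Worst-case = [-81.130 - 1.398, -81.130 + 1.774] = [-82.528, -79.356]. RSS = √0.389382 = 0.624.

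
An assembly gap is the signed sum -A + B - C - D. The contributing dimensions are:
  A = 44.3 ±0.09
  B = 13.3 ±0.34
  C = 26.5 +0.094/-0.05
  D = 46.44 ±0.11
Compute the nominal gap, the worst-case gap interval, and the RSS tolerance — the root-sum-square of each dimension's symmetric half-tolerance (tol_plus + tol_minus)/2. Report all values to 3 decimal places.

nominal=-103.940 wc=[-104.574,-103.350] rss=0.375

Stack each dimension's contribution:
  -A: nom -44.300 → Σnom=-44.300; wc +0.090/-0.090 → slack +0.090/-0.090; half-tol=0.090, Σhalf²=0.008100
  +B: nom +13.300 → Σnom=-31.000; wc +0.340/-0.340 → slack +0.430/-0.430; half-tol=0.340, Σhalf²=0.123700
  -C: nom -26.500 → Σnom=-57.500; wc +0.050/-0.094 → slack +0.480/-0.524; half-tol=0.072, Σhalf²=0.128884
  -D: nom -46.440 → Σnom=-103.940; wc +0.110/-0.110 → slack +0.590/-0.634; half-tol=0.110, Σhalf²=0.140984
Nominal = -103.940. Worst-case = [-103.940 - 0.634, -103.940 + 0.590] = [-104.574, -103.350]. RSS = √0.140984 = 0.375.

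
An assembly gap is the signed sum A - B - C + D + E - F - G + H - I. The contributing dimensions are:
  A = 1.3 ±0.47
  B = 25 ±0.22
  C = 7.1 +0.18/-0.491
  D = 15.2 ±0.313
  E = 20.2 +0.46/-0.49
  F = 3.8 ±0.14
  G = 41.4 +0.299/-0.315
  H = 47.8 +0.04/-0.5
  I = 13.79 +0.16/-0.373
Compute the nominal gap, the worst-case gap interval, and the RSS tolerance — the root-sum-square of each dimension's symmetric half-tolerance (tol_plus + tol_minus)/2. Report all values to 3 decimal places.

Stack each dimension's contribution:
  +A: nom +1.300 → Σnom=1.300; wc +0.470/-0.470 → slack +0.470/-0.470; half-tol=0.470, Σhalf²=0.220900
  -B: nom -25.000 → Σnom=-23.700; wc +0.220/-0.220 → slack +0.690/-0.690; half-tol=0.220, Σhalf²=0.269300
  -C: nom -7.100 → Σnom=-30.800; wc +0.491/-0.180 → slack +1.181/-0.870; half-tol=0.336, Σhalf²=0.381860
  +D: nom +15.200 → Σnom=-15.600; wc +0.313/-0.313 → slack +1.494/-1.183; half-tol=0.313, Σhalf²=0.479829
  +E: nom +20.200 → Σnom=4.600; wc +0.460/-0.490 → slack +1.954/-1.673; half-tol=0.475, Σhalf²=0.705454
  -F: nom -3.800 → Σnom=0.800; wc +0.140/-0.140 → slack +2.094/-1.813; half-tol=0.140, Σhalf²=0.725054
  -G: nom -41.400 → Σnom=-40.600; wc +0.315/-0.299 → slack +2.409/-2.112; half-tol=0.307, Σhalf²=0.819303
  +H: nom +47.800 → Σnom=7.200; wc +0.040/-0.500 → slack +2.449/-2.612; half-tol=0.270, Σhalf²=0.892203
  -I: nom -13.790 → Σnom=-6.590; wc +0.373/-0.160 → slack +2.822/-2.772; half-tol=0.267, Σhalf²=0.963225
Nominal = -6.590. Worst-case = [-6.590 - 2.772, -6.590 + 2.822] = [-9.362, -3.768]. RSS = √0.963225 = 0.981.

nominal=-6.590 wc=[-9.362,-3.768] rss=0.981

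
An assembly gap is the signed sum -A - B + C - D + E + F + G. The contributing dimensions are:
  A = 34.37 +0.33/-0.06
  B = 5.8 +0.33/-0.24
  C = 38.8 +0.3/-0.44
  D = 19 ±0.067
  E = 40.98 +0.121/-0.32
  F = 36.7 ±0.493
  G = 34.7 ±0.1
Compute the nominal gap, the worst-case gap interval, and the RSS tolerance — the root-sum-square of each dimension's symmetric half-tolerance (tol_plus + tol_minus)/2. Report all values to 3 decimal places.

Stack each dimension's contribution:
  -A: nom -34.370 → Σnom=-34.370; wc +0.060/-0.330 → slack +0.060/-0.330; half-tol=0.195, Σhalf²=0.038025
  -B: nom -5.800 → Σnom=-40.170; wc +0.240/-0.330 → slack +0.300/-0.660; half-tol=0.285, Σhalf²=0.119250
  +C: nom +38.800 → Σnom=-1.370; wc +0.300/-0.440 → slack +0.600/-1.100; half-tol=0.370, Σhalf²=0.256150
  -D: nom -19.000 → Σnom=-20.370; wc +0.067/-0.067 → slack +0.667/-1.167; half-tol=0.067, Σhalf²=0.260639
  +E: nom +40.980 → Σnom=20.610; wc +0.121/-0.320 → slack +0.788/-1.487; half-tol=0.221, Σhalf²=0.309259
  +F: nom +36.700 → Σnom=57.310; wc +0.493/-0.493 → slack +1.281/-1.980; half-tol=0.493, Σhalf²=0.552308
  +G: nom +34.700 → Σnom=92.010; wc +0.100/-0.100 → slack +1.381/-2.080; half-tol=0.100, Σhalf²=0.562308
Nominal = 92.010. Worst-case = [92.010 - 2.080, 92.010 + 1.381] = [89.930, 93.391]. RSS = √0.562308 = 0.750.

nominal=92.010 wc=[89.930,93.391] rss=0.750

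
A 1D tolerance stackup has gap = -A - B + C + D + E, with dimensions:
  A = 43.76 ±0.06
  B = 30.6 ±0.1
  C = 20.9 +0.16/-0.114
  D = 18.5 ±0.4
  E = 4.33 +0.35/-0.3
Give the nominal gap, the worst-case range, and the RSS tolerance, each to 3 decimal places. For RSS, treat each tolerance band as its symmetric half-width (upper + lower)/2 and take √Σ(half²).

nominal=-30.630 wc=[-31.604,-29.560] rss=0.546

Stack each dimension's contribution:
  -A: nom -43.760 → Σnom=-43.760; wc +0.060/-0.060 → slack +0.060/-0.060; half-tol=0.060, Σhalf²=0.003600
  -B: nom -30.600 → Σnom=-74.360; wc +0.100/-0.100 → slack +0.160/-0.160; half-tol=0.100, Σhalf²=0.013600
  +C: nom +20.900 → Σnom=-53.460; wc +0.160/-0.114 → slack +0.320/-0.274; half-tol=0.137, Σhalf²=0.032369
  +D: nom +18.500 → Σnom=-34.960; wc +0.400/-0.400 → slack +0.720/-0.674; half-tol=0.400, Σhalf²=0.192369
  +E: nom +4.330 → Σnom=-30.630; wc +0.350/-0.300 → slack +1.070/-0.974; half-tol=0.325, Σhalf²=0.297994
Nominal = -30.630. Worst-case = [-30.630 - 0.974, -30.630 + 1.070] = [-31.604, -29.560]. RSS = √0.297994 = 0.546.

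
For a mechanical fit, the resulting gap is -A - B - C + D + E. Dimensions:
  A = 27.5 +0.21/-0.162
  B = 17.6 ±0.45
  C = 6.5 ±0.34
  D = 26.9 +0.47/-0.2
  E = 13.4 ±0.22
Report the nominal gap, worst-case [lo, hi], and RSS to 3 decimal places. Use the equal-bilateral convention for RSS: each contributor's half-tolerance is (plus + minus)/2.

nominal=-11.300 wc=[-12.720,-9.658] rss=0.716

Stack each dimension's contribution:
  -A: nom -27.500 → Σnom=-27.500; wc +0.162/-0.210 → slack +0.162/-0.210; half-tol=0.186, Σhalf²=0.034596
  -B: nom -17.600 → Σnom=-45.100; wc +0.450/-0.450 → slack +0.612/-0.660; half-tol=0.450, Σhalf²=0.237096
  -C: nom -6.500 → Σnom=-51.600; wc +0.340/-0.340 → slack +0.952/-1.000; half-tol=0.340, Σhalf²=0.352696
  +D: nom +26.900 → Σnom=-24.700; wc +0.470/-0.200 → slack +1.422/-1.200; half-tol=0.335, Σhalf²=0.464921
  +E: nom +13.400 → Σnom=-11.300; wc +0.220/-0.220 → slack +1.642/-1.420; half-tol=0.220, Σhalf²=0.513321
Nominal = -11.300. Worst-case = [-11.300 - 1.420, -11.300 + 1.642] = [-12.720, -9.658]. RSS = √0.513321 = 0.716.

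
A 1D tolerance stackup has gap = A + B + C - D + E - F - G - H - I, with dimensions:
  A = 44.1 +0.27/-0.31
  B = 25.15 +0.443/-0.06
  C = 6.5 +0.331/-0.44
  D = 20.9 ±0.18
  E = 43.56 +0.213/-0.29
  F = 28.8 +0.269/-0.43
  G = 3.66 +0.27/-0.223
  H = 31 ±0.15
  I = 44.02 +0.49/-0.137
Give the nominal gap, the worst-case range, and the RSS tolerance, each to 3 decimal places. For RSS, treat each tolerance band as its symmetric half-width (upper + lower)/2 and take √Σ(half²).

nominal=-9.070 wc=[-11.529,-6.693] rss=0.834

Stack each dimension's contribution:
  +A: nom +44.100 → Σnom=44.100; wc +0.270/-0.310 → slack +0.270/-0.310; half-tol=0.290, Σhalf²=0.084100
  +B: nom +25.150 → Σnom=69.250; wc +0.443/-0.060 → slack +0.713/-0.370; half-tol=0.252, Σhalf²=0.147352
  +C: nom +6.500 → Σnom=75.750; wc +0.331/-0.440 → slack +1.044/-0.810; half-tol=0.386, Σhalf²=0.295963
  -D: nom -20.900 → Σnom=54.850; wc +0.180/-0.180 → slack +1.224/-0.990; half-tol=0.180, Σhalf²=0.328363
  +E: nom +43.560 → Σnom=98.410; wc +0.213/-0.290 → slack +1.437/-1.280; half-tol=0.252, Σhalf²=0.391615
  -F: nom -28.800 → Σnom=69.610; wc +0.430/-0.269 → slack +1.867/-1.549; half-tol=0.350, Σhalf²=0.513765
  -G: nom -3.660 → Σnom=65.950; wc +0.223/-0.270 → slack +2.090/-1.819; half-tol=0.246, Σhalf²=0.574527
  -H: nom -31.000 → Σnom=34.950; wc +0.150/-0.150 → slack +2.240/-1.969; half-tol=0.150, Σhalf²=0.597027
  -I: nom -44.020 → Σnom=-9.070; wc +0.137/-0.490 → slack +2.377/-2.459; half-tol=0.314, Σhalf²=0.695310
Nominal = -9.070. Worst-case = [-9.070 - 2.459, -9.070 + 2.377] = [-11.529, -6.693]. RSS = √0.695310 = 0.834.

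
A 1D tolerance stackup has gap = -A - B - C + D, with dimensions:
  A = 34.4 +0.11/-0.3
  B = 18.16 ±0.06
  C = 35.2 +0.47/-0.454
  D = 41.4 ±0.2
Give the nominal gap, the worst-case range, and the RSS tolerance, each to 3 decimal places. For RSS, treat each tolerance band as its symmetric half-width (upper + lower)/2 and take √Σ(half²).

nominal=-46.360 wc=[-47.200,-45.346] rss=0.547

Stack each dimension's contribution:
  -A: nom -34.400 → Σnom=-34.400; wc +0.300/-0.110 → slack +0.300/-0.110; half-tol=0.205, Σhalf²=0.042025
  -B: nom -18.160 → Σnom=-52.560; wc +0.060/-0.060 → slack +0.360/-0.170; half-tol=0.060, Σhalf²=0.045625
  -C: nom -35.200 → Σnom=-87.760; wc +0.454/-0.470 → slack +0.814/-0.640; half-tol=0.462, Σhalf²=0.259069
  +D: nom +41.400 → Σnom=-46.360; wc +0.200/-0.200 → slack +1.014/-0.840; half-tol=0.200, Σhalf²=0.299069
Nominal = -46.360. Worst-case = [-46.360 - 0.840, -46.360 + 1.014] = [-47.200, -45.346]. RSS = √0.299069 = 0.547.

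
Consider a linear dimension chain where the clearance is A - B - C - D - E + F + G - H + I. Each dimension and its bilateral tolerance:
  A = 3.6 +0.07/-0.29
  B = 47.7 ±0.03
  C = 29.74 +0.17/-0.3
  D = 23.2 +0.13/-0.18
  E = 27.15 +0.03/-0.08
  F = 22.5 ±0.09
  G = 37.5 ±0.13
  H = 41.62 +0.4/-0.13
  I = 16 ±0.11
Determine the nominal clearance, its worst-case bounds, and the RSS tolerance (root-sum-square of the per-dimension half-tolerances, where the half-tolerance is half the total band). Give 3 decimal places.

nominal=-89.810 wc=[-91.190,-88.690] rss=0.472

Stack each dimension's contribution:
  +A: nom +3.600 → Σnom=3.600; wc +0.070/-0.290 → slack +0.070/-0.290; half-tol=0.180, Σhalf²=0.032400
  -B: nom -47.700 → Σnom=-44.100; wc +0.030/-0.030 → slack +0.100/-0.320; half-tol=0.030, Σhalf²=0.033300
  -C: nom -29.740 → Σnom=-73.840; wc +0.300/-0.170 → slack +0.400/-0.490; half-tol=0.235, Σhalf²=0.088525
  -D: nom -23.200 → Σnom=-97.040; wc +0.180/-0.130 → slack +0.580/-0.620; half-tol=0.155, Σhalf²=0.112550
  -E: nom -27.150 → Σnom=-124.190; wc +0.080/-0.030 → slack +0.660/-0.650; half-tol=0.055, Σhalf²=0.115575
  +F: nom +22.500 → Σnom=-101.690; wc +0.090/-0.090 → slack +0.750/-0.740; half-tol=0.090, Σhalf²=0.123675
  +G: nom +37.500 → Σnom=-64.190; wc +0.130/-0.130 → slack +0.880/-0.870; half-tol=0.130, Σhalf²=0.140575
  -H: nom -41.620 → Σnom=-105.810; wc +0.130/-0.400 → slack +1.010/-1.270; half-tol=0.265, Σhalf²=0.210800
  +I: nom +16.000 → Σnom=-89.810; wc +0.110/-0.110 → slack +1.120/-1.380; half-tol=0.110, Σhalf²=0.222900
Nominal = -89.810. Worst-case = [-89.810 - 1.380, -89.810 + 1.120] = [-91.190, -88.690]. RSS = √0.222900 = 0.472.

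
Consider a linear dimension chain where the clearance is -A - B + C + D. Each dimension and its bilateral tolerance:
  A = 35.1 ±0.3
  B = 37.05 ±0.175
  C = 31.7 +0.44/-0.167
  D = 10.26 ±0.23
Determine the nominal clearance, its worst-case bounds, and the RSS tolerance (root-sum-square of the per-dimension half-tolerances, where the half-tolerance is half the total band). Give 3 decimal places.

nominal=-30.190 wc=[-31.062,-29.045] rss=0.515

Stack each dimension's contribution:
  -A: nom -35.100 → Σnom=-35.100; wc +0.300/-0.300 → slack +0.300/-0.300; half-tol=0.300, Σhalf²=0.090000
  -B: nom -37.050 → Σnom=-72.150; wc +0.175/-0.175 → slack +0.475/-0.475; half-tol=0.175, Σhalf²=0.120625
  +C: nom +31.700 → Σnom=-40.450; wc +0.440/-0.167 → slack +0.915/-0.642; half-tol=0.303, Σhalf²=0.212737
  +D: nom +10.260 → Σnom=-30.190; wc +0.230/-0.230 → slack +1.145/-0.872; half-tol=0.230, Σhalf²=0.265637
Nominal = -30.190. Worst-case = [-30.190 - 0.872, -30.190 + 1.145] = [-31.062, -29.045]. RSS = √0.265637 = 0.515.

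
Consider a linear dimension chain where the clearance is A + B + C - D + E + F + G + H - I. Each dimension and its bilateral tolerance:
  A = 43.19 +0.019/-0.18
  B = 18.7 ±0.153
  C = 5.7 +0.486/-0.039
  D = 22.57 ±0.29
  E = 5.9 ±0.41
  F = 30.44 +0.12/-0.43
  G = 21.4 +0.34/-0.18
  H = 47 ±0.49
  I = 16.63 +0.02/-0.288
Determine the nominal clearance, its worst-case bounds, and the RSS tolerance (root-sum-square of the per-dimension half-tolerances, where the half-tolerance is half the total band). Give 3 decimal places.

nominal=133.130 wc=[130.938,135.726] rss=0.873

Stack each dimension's contribution:
  +A: nom +43.190 → Σnom=43.190; wc +0.019/-0.180 → slack +0.019/-0.180; half-tol=0.099, Σhalf²=0.009900
  +B: nom +18.700 → Σnom=61.890; wc +0.153/-0.153 → slack +0.172/-0.333; half-tol=0.153, Σhalf²=0.033309
  +C: nom +5.700 → Σnom=67.590; wc +0.486/-0.039 → slack +0.658/-0.372; half-tol=0.263, Σhalf²=0.102216
  -D: nom -22.570 → Σnom=45.020; wc +0.290/-0.290 → slack +0.948/-0.662; half-tol=0.290, Σhalf²=0.186315
  +E: nom +5.900 → Σnom=50.920; wc +0.410/-0.410 → slack +1.358/-1.072; half-tol=0.410, Σhalf²=0.354415
  +F: nom +30.440 → Σnom=81.360; wc +0.120/-0.430 → slack +1.478/-1.502; half-tol=0.275, Σhalf²=0.430040
  +G: nom +21.400 → Σnom=102.760; wc +0.340/-0.180 → slack +1.818/-1.682; half-tol=0.260, Σhalf²=0.497640
  +H: nom +47.000 → Σnom=149.760; wc +0.490/-0.490 → slack +2.308/-2.172; half-tol=0.490, Σhalf²=0.737740
  -I: nom -16.630 → Σnom=133.130; wc +0.288/-0.020 → slack +2.596/-2.192; half-tol=0.154, Σhalf²=0.761456
Nominal = 133.130. Worst-case = [133.130 - 2.192, 133.130 + 2.596] = [130.938, 135.726]. RSS = √0.761456 = 0.873.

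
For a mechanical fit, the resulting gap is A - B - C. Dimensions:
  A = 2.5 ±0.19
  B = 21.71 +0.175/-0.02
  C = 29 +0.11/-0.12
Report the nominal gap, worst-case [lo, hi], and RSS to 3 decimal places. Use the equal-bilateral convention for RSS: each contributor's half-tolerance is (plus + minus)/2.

Stack each dimension's contribution:
  +A: nom +2.500 → Σnom=2.500; wc +0.190/-0.190 → slack +0.190/-0.190; half-tol=0.190, Σhalf²=0.036100
  -B: nom -21.710 → Σnom=-19.210; wc +0.020/-0.175 → slack +0.210/-0.365; half-tol=0.097, Σhalf²=0.045606
  -C: nom -29.000 → Σnom=-48.210; wc +0.120/-0.110 → slack +0.330/-0.475; half-tol=0.115, Σhalf²=0.058831
Nominal = -48.210. Worst-case = [-48.210 - 0.475, -48.210 + 0.330] = [-48.685, -47.880]. RSS = √0.058831 = 0.243.

nominal=-48.210 wc=[-48.685,-47.880] rss=0.243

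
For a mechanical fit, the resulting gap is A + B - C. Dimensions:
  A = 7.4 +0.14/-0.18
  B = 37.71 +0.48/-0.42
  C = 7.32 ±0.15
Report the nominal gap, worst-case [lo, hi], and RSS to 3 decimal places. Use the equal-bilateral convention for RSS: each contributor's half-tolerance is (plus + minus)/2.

Stack each dimension's contribution:
  +A: nom +7.400 → Σnom=7.400; wc +0.140/-0.180 → slack +0.140/-0.180; half-tol=0.160, Σhalf²=0.025600
  +B: nom +37.710 → Σnom=45.110; wc +0.480/-0.420 → slack +0.620/-0.600; half-tol=0.450, Σhalf²=0.228100
  -C: nom -7.320 → Σnom=37.790; wc +0.150/-0.150 → slack +0.770/-0.750; half-tol=0.150, Σhalf²=0.250600
Nominal = 37.790. Worst-case = [37.790 - 0.750, 37.790 + 0.770] = [37.040, 38.560]. RSS = √0.250600 = 0.501.

nominal=37.790 wc=[37.040,38.560] rss=0.501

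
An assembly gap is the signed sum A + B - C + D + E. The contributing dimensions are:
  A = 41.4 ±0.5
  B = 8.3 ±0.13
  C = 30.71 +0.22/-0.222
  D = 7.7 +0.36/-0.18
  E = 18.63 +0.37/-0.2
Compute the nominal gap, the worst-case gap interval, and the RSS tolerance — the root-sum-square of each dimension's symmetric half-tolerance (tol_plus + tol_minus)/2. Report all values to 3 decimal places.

nominal=45.320 wc=[44.090,46.902] rss=0.685

Stack each dimension's contribution:
  +A: nom +41.400 → Σnom=41.400; wc +0.500/-0.500 → slack +0.500/-0.500; half-tol=0.500, Σhalf²=0.250000
  +B: nom +8.300 → Σnom=49.700; wc +0.130/-0.130 → slack +0.630/-0.630; half-tol=0.130, Σhalf²=0.266900
  -C: nom -30.710 → Σnom=18.990; wc +0.222/-0.220 → slack +0.852/-0.850; half-tol=0.221, Σhalf²=0.315741
  +D: nom +7.700 → Σnom=26.690; wc +0.360/-0.180 → slack +1.212/-1.030; half-tol=0.270, Σhalf²=0.388641
  +E: nom +18.630 → Σnom=45.320; wc +0.370/-0.200 → slack +1.582/-1.230; half-tol=0.285, Σhalf²=0.469866
Nominal = 45.320. Worst-case = [45.320 - 1.230, 45.320 + 1.582] = [44.090, 46.902]. RSS = √0.469866 = 0.685.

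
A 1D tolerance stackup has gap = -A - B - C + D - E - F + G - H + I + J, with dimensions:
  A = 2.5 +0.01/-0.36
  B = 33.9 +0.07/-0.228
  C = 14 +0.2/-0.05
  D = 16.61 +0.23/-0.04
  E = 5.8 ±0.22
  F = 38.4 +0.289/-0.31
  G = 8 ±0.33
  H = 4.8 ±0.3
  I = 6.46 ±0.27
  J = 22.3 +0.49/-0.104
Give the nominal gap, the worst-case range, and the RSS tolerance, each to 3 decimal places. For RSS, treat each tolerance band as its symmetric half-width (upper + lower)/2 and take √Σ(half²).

nominal=-46.030 wc=[-47.863,-43.242] rss=0.767

Stack each dimension's contribution:
  -A: nom -2.500 → Σnom=-2.500; wc +0.360/-0.010 → slack +0.360/-0.010; half-tol=0.185, Σhalf²=0.034225
  -B: nom -33.900 → Σnom=-36.400; wc +0.228/-0.070 → slack +0.588/-0.080; half-tol=0.149, Σhalf²=0.056426
  -C: nom -14.000 → Σnom=-50.400; wc +0.050/-0.200 → slack +0.638/-0.280; half-tol=0.125, Σhalf²=0.072051
  +D: nom +16.610 → Σnom=-33.790; wc +0.230/-0.040 → slack +0.868/-0.320; half-tol=0.135, Σhalf²=0.090276
  -E: nom -5.800 → Σnom=-39.590; wc +0.220/-0.220 → slack +1.088/-0.540; half-tol=0.220, Σhalf²=0.138676
  -F: nom -38.400 → Σnom=-77.990; wc +0.310/-0.289 → slack +1.398/-0.829; half-tol=0.299, Σhalf²=0.228376
  +G: nom +8.000 → Σnom=-69.990; wc +0.330/-0.330 → slack +1.728/-1.159; half-tol=0.330, Σhalf²=0.337276
  -H: nom -4.800 → Σnom=-74.790; wc +0.300/-0.300 → slack +2.028/-1.459; half-tol=0.300, Σhalf²=0.427276
  +I: nom +6.460 → Σnom=-68.330; wc +0.270/-0.270 → slack +2.298/-1.729; half-tol=0.270, Σhalf²=0.500176
  +J: nom +22.300 → Σnom=-46.030; wc +0.490/-0.104 → slack +2.788/-1.833; half-tol=0.297, Σhalf²=0.588385
Nominal = -46.030. Worst-case = [-46.030 - 1.833, -46.030 + 2.788] = [-47.863, -43.242]. RSS = √0.588385 = 0.767.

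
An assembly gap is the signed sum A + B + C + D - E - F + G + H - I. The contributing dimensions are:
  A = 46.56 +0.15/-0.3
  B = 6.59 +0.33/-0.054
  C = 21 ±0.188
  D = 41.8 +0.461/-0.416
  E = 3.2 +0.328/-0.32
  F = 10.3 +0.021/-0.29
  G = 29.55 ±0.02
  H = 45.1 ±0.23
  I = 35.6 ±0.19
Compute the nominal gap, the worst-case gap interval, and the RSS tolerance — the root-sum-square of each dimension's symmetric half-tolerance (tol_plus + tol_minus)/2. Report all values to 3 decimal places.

Stack each dimension's contribution:
  +A: nom +46.560 → Σnom=46.560; wc +0.150/-0.300 → slack +0.150/-0.300; half-tol=0.225, Σhalf²=0.050625
  +B: nom +6.590 → Σnom=53.150; wc +0.330/-0.054 → slack +0.480/-0.354; half-tol=0.192, Σhalf²=0.087489
  +C: nom +21.000 → Σnom=74.150; wc +0.188/-0.188 → slack +0.668/-0.542; half-tol=0.188, Σhalf²=0.122833
  +D: nom +41.800 → Σnom=115.950; wc +0.461/-0.416 → slack +1.129/-0.958; half-tol=0.439, Σhalf²=0.315115
  -E: nom -3.200 → Σnom=112.750; wc +0.320/-0.328 → slack +1.449/-1.286; half-tol=0.324, Σhalf²=0.420091
  -F: nom -10.300 → Σnom=102.450; wc +0.290/-0.021 → slack +1.739/-1.307; half-tol=0.155, Σhalf²=0.444271
  +G: nom +29.550 → Σnom=132.000; wc +0.020/-0.020 → slack +1.759/-1.327; half-tol=0.020, Σhalf²=0.444671
  +H: nom +45.100 → Σnom=177.100; wc +0.230/-0.230 → slack +1.989/-1.557; half-tol=0.230, Σhalf²=0.497571
  -I: nom -35.600 → Σnom=141.500; wc +0.190/-0.190 → slack +2.179/-1.747; half-tol=0.190, Σhalf²=0.533671
Nominal = 141.500. Worst-case = [141.500 - 1.747, 141.500 + 2.179] = [139.753, 143.679]. RSS = √0.533671 = 0.731.

nominal=141.500 wc=[139.753,143.679] rss=0.731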